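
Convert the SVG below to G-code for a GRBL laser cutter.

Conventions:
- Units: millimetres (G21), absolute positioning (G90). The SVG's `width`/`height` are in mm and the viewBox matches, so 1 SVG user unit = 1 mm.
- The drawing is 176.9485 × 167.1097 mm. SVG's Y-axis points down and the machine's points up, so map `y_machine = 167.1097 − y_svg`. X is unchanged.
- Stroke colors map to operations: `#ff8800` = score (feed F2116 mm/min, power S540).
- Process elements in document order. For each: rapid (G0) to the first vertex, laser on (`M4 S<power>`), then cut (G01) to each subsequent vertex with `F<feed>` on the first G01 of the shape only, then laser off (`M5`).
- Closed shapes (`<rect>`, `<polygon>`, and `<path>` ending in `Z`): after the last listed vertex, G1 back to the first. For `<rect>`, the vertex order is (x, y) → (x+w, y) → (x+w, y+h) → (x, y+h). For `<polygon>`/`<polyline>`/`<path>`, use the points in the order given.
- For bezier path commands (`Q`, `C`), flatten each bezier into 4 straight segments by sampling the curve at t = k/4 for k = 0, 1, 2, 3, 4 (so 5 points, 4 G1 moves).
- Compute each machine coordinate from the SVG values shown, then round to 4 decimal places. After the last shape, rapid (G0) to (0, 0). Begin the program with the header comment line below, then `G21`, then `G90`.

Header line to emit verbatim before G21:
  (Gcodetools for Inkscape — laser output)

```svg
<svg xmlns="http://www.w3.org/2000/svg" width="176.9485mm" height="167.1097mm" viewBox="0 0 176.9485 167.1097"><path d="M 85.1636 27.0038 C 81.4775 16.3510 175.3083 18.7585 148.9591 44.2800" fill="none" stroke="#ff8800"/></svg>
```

viewBox `0 0 176.9485 167.1097` with mm width/height → 1 unit = 1 mm. Flip: y_m = 167.1097 − y_svg.

**Shape 1** — `<path>` cubic bezier, stroke `#ff8800` → score (S540, F2116). Control points (SVG): P0=(85.1636,27.0038), P1=(81.4775,16.3510), P2=(175.3083,18.7585), P3=(148.9591,44.2800); sampled at t=k/4. Machine vertices: (85.1636,140.1059) → (97.2819,145.4896) → (125.5600,145.0332) → (149.5888,137.7940) → (148.9591,122.8297). Open path.

(Gcodetools for Inkscape — laser output)
G21
G90
G0 X85.1636 Y140.1059
M4 S540
G01 X97.2819 Y145.4896 F2116
G01 X125.5600 Y145.0332
G01 X149.5888 Y137.7940
G01 X148.9591 Y122.8297
M5
G0 X0.0000 Y0.0000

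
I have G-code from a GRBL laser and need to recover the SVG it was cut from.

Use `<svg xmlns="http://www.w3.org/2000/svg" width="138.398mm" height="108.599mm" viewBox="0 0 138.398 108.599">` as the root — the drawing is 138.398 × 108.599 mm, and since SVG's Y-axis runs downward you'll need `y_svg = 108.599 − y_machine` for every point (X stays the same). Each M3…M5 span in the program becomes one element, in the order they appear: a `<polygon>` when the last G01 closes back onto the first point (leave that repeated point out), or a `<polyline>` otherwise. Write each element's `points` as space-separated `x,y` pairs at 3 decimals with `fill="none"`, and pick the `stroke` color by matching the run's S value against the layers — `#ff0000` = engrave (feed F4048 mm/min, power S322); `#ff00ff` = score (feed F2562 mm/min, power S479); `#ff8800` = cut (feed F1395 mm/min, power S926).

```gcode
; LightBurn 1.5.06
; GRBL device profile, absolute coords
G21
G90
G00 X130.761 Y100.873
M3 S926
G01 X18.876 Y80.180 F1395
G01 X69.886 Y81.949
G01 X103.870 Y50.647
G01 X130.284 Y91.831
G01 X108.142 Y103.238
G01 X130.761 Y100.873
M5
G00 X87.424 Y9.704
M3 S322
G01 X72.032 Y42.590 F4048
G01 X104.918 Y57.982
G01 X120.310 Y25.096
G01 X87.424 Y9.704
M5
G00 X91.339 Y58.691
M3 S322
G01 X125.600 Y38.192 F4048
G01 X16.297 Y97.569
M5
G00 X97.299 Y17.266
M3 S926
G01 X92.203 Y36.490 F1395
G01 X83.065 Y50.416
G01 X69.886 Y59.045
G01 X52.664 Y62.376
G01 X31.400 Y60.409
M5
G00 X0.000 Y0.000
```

Machine Y-up, SVG Y-down with viewBox height 108.599, so y_svg = 108.599 − y_machine; X carries over.

Run 1: the run's S926 means `#ff8800` (cut). The run returns to its start, so emit a `<polygon>` with points (Y-flipped): 130.761,7.726 18.876,28.419 69.886,26.650 103.870,57.952 130.284,16.768 108.142,5.361.

Run 2: the run's S322 means `#ff0000` (engrave). The run returns to its start, so emit a `<polygon>` with points (Y-flipped): 87.424,98.895 72.032,66.009 104.918,50.617 120.310,83.503.

Run 3: the run's S322 means `#ff0000` (engrave). The run is open, so emit a `<polyline>` with points (Y-flipped): 91.339,49.908 125.600,70.407 16.297,11.030.

Run 4: the run's S926 means `#ff8800` (cut). The run is open, so emit a `<polyline>` with points (Y-flipped): 97.299,91.333 92.203,72.109 83.065,58.183 69.886,49.554 52.664,46.223 31.400,48.190.

<svg xmlns="http://www.w3.org/2000/svg" width="138.398mm" height="108.599mm" viewBox="0 0 138.398 108.599">
  <polygon points="130.761,7.726 18.876,28.419 69.886,26.650 103.870,57.952 130.284,16.768 108.142,5.361" fill="none" stroke="#ff8800"/>
  <polygon points="87.424,98.895 72.032,66.009 104.918,50.617 120.310,83.503" fill="none" stroke="#ff0000"/>
  <polyline points="91.339,49.908 125.600,70.407 16.297,11.030" fill="none" stroke="#ff0000"/>
  <polyline points="97.299,91.333 92.203,72.109 83.065,58.183 69.886,49.554 52.664,46.223 31.400,48.190" fill="none" stroke="#ff8800"/>
</svg>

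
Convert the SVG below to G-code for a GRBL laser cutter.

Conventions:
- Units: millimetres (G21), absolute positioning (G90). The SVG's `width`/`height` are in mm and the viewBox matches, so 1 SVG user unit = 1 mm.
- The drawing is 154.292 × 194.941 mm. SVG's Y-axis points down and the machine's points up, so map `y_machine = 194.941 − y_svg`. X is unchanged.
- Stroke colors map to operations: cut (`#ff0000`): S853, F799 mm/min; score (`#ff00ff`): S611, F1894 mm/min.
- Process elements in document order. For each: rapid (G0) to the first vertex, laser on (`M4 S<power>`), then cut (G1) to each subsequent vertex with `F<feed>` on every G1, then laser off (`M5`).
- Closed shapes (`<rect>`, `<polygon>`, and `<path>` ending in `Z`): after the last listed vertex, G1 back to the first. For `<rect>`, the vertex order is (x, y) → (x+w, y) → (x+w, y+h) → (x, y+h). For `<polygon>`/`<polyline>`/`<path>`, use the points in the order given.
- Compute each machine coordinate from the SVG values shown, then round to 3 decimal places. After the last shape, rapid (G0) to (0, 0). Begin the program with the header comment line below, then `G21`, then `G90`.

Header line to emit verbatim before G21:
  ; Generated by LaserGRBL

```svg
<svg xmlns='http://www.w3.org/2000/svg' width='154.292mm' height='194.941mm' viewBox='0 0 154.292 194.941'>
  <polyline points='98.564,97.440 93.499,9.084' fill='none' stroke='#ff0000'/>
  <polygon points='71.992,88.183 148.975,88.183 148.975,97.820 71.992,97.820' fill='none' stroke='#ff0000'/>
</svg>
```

; Generated by LaserGRBL
G21
G90
G0 X98.564 Y97.501
M4 S853
G1 X93.499 Y185.857 F799
M5
G0 X71.992 Y106.758
M4 S853
G1 X148.975 Y106.758 F799
G1 X148.975 Y97.121 F799
G1 X71.992 Y97.121 F799
G1 X71.992 Y106.758 F799
M5
G0 X0.000 Y0.000

1 u = 1 mm; y_m = 194.941 − y.

[1] `<polyline>` line segment, #ff0000→cut S853 F799: (98.564,97.501) → (93.499,185.857)

[2] `<polygon>` rectangle, #ff0000→cut S853 F799: (71.992,106.758) → (148.975,106.758) → (148.975,97.121) → (71.992,97.121) → (71.992,106.758) (closed)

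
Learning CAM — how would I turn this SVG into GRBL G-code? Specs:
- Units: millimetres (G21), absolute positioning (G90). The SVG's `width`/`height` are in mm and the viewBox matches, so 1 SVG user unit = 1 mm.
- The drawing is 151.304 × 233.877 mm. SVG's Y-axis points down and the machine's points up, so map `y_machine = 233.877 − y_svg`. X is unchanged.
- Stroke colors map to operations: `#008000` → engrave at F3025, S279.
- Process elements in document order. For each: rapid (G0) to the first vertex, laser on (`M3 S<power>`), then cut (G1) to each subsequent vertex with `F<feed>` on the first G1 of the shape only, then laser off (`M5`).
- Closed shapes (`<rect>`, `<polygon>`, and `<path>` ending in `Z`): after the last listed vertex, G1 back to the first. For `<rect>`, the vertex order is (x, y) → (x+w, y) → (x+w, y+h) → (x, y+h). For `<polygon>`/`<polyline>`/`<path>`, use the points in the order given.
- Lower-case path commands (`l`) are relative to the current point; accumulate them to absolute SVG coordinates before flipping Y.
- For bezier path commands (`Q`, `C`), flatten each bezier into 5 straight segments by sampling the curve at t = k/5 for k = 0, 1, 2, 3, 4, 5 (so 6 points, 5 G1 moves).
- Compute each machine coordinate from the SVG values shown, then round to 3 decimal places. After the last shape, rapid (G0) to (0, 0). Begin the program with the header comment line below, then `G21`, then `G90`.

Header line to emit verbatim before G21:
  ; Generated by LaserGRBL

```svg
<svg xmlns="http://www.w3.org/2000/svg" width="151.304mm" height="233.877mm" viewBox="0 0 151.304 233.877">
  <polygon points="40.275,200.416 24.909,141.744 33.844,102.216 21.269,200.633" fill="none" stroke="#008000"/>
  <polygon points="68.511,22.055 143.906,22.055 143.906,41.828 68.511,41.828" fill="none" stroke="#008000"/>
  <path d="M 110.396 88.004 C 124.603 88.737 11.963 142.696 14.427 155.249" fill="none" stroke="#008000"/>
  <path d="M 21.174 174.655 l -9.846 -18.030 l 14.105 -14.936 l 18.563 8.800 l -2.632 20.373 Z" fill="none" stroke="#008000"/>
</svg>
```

; Generated by LaserGRBL
G21
G90
G0 X40.275 Y33.461
M3 S279
G1 X24.909 Y92.133 F3025
G1 X33.844 Y131.661
G1 X21.269 Y33.244
G1 X40.275 Y33.461
M5
G0 X68.511 Y211.822
M3 S279
G1 X143.906 Y211.822 F3025
G1 X143.906 Y192.049
G1 X68.511 Y192.049
G1 X68.511 Y211.822
M5
G0 X110.396 Y145.873
M3 S279
G1 X105.634 Y139.803 F3025
G1 X82.043 Y125.501
G1 X51.235 Y107.510
G1 X24.825 Y90.371
G1 X14.427 Y78.628
M5
G0 X21.174 Y59.222
M3 S279
G1 X11.328 Y77.252 F3025
G1 X25.433 Y92.188
G1 X43.996 Y83.388
G1 X41.364 Y63.015
G1 X21.174 Y59.222
M5
G0 X0.000 Y0.000

1 u = 1 mm; y_m = 233.877 − y.

[1] `<polygon>` closed polygon, #008000→engrave S279 F3025: (40.275,33.461) → (24.909,92.133) → (33.844,131.661) → (21.269,33.244) → (40.275,33.461) (closed)

[2] `<polygon>` rectangle, #008000→engrave S279 F3025: (68.511,211.822) → (143.906,211.822) → (143.906,192.049) → (68.511,192.049) → (68.511,211.822) (closed)

[3] `<path>` cubic bezier, #008000→engrave S279 F3025: (110.396,145.873) → (105.634,139.803) → (82.043,125.501) → (51.235,107.510) → (24.825,90.371) → (14.427,78.628)

[4] `<path>` regular polygon, #008000→engrave S279 F3025: (21.174,59.222) → (11.328,77.252) → (25.433,92.188) → (43.996,83.388) → (41.364,63.015) → (21.174,59.222) (closed)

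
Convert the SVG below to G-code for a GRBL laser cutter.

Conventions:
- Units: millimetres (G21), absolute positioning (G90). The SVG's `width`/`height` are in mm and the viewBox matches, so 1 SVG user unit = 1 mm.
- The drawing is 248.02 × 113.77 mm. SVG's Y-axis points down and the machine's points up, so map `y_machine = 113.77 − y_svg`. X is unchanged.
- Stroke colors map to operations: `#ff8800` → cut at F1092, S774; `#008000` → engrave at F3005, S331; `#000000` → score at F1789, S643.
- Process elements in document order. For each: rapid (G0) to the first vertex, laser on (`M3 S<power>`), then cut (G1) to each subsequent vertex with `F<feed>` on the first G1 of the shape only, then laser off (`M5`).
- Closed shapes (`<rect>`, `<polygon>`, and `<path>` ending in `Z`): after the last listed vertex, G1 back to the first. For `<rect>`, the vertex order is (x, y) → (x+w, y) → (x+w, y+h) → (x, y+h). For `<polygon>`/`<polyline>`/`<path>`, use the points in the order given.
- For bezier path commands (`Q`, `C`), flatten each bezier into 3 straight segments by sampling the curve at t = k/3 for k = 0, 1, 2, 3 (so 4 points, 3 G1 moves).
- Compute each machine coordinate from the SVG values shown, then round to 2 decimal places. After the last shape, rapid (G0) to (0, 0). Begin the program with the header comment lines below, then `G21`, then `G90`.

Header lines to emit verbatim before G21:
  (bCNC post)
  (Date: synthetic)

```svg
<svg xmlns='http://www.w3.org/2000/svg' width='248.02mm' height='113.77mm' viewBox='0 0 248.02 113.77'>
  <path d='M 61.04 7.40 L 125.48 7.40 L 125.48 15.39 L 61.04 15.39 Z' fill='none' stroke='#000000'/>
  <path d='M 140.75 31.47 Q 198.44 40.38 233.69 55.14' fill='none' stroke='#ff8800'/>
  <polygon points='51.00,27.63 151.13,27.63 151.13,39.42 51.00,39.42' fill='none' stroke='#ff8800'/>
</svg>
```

viewBox `0 0 248.02 113.77` with mm width/height → 1 unit = 1 mm. Flip: y_m = 113.77 − y_svg.

**Shape 1** — `<path>` rectangle, stroke `#000000` → score (S643, F1789). Machine vertices: (61.04,106.37) → (125.48,106.37) → (125.48,98.38) → (61.04,98.38) → (61.04,106.37). Closed: final G1 returns to the first vertex.

**Shape 2** — `<path>` quadratic bezier, stroke `#ff8800` → cut (S774, F1092). Control points (SVG): P0=(140.75,31.47), P1=(198.44,40.38), P2=(233.69,55.14); sampled at t=k/3. Machine vertices: (140.75,82.30) → (176.72,75.71) → (207.70,67.82) → (233.69,58.63). Open path.

**Shape 3** — `<polygon>` rectangle, stroke `#ff8800` → cut (S774, F1092). Machine vertices: (51.00,86.14) → (151.13,86.14) → (151.13,74.35) → (51.00,74.35) → (51.00,86.14). Closed: final G1 returns to the first vertex.

(bCNC post)
(Date: synthetic)
G21
G90
G0 X61.04 Y106.37
M3 S643
G1 X125.48 Y106.37 F1789
G1 X125.48 Y98.38
G1 X61.04 Y98.38
G1 X61.04 Y106.37
M5
G0 X140.75 Y82.30
M3 S774
G1 X176.72 Y75.71 F1092
G1 X207.70 Y67.82
G1 X233.69 Y58.63
M5
G0 X51.00 Y86.14
M3 S774
G1 X151.13 Y86.14 F1092
G1 X151.13 Y74.35
G1 X51.00 Y74.35
G1 X51.00 Y86.14
M5
G0 X0.00 Y0.00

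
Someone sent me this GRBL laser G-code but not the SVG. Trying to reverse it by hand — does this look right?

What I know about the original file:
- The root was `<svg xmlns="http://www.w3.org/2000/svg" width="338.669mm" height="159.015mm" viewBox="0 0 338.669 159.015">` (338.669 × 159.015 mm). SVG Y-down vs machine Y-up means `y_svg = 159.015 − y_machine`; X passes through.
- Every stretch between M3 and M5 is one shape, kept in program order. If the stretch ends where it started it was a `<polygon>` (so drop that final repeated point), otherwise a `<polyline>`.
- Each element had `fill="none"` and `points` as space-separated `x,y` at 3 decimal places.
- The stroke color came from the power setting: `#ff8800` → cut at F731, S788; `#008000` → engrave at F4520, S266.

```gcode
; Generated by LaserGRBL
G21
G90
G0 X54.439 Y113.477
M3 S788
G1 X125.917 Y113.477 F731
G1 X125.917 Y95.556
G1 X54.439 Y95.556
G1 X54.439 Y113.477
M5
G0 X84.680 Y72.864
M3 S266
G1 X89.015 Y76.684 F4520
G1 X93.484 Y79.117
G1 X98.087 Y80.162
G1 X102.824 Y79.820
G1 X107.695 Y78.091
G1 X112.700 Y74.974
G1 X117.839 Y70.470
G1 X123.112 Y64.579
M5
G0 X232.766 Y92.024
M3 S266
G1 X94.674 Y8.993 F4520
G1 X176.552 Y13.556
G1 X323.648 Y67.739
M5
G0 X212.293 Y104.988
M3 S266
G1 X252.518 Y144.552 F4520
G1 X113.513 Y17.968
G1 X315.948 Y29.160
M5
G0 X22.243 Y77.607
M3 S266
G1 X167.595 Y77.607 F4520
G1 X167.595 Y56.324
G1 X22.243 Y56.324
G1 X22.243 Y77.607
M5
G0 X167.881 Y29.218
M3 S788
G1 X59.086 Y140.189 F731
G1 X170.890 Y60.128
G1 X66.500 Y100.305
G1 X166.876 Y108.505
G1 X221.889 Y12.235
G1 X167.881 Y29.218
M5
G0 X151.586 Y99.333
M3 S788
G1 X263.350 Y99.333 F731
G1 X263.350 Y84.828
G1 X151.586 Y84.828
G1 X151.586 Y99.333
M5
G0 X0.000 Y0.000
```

y_svg = 159.015 − y_m.

[1] S788→`#ff8800` (cut); closed run; points: 54.439,45.538 125.917,45.538 125.917,63.459 54.439,63.459

[2] S266→`#008000` (engrave); open run; points: 84.680,86.151 89.015,82.331 93.484,79.898 98.087,78.853 102.824,79.195 107.695,80.924 112.700,84.041 117.839,88.545 123.112,94.436

[3] S266→`#008000` (engrave); open run; points: 232.766,66.991 94.674,150.022 176.552,145.459 323.648,91.276

[4] S266→`#008000` (engrave); open run; points: 212.293,54.027 252.518,14.463 113.513,141.047 315.948,129.855

[5] S266→`#008000` (engrave); closed run; points: 22.243,81.408 167.595,81.408 167.595,102.691 22.243,102.691

[6] S788→`#ff8800` (cut); closed run; points: 167.881,129.797 59.086,18.826 170.890,98.887 66.500,58.710 166.876,50.510 221.889,146.780

[7] S788→`#ff8800` (cut); closed run; points: 151.586,59.682 263.350,59.682 263.350,74.187 151.586,74.187

<svg xmlns="http://www.w3.org/2000/svg" width="338.669mm" height="159.015mm" viewBox="0 0 338.669 159.015">
  <polygon points="54.439,45.538 125.917,45.538 125.917,63.459 54.439,63.459" fill="none" stroke="#ff8800"/>
  <polyline points="84.680,86.151 89.015,82.331 93.484,79.898 98.087,78.853 102.824,79.195 107.695,80.924 112.700,84.041 117.839,88.545 123.112,94.436" fill="none" stroke="#008000"/>
  <polyline points="232.766,66.991 94.674,150.022 176.552,145.459 323.648,91.276" fill="none" stroke="#008000"/>
  <polyline points="212.293,54.027 252.518,14.463 113.513,141.047 315.948,129.855" fill="none" stroke="#008000"/>
  <polygon points="22.243,81.408 167.595,81.408 167.595,102.691 22.243,102.691" fill="none" stroke="#008000"/>
  <polygon points="167.881,129.797 59.086,18.826 170.890,98.887 66.500,58.710 166.876,50.510 221.889,146.780" fill="none" stroke="#ff8800"/>
  <polygon points="151.586,59.682 263.350,59.682 263.350,74.187 151.586,74.187" fill="none" stroke="#ff8800"/>
</svg>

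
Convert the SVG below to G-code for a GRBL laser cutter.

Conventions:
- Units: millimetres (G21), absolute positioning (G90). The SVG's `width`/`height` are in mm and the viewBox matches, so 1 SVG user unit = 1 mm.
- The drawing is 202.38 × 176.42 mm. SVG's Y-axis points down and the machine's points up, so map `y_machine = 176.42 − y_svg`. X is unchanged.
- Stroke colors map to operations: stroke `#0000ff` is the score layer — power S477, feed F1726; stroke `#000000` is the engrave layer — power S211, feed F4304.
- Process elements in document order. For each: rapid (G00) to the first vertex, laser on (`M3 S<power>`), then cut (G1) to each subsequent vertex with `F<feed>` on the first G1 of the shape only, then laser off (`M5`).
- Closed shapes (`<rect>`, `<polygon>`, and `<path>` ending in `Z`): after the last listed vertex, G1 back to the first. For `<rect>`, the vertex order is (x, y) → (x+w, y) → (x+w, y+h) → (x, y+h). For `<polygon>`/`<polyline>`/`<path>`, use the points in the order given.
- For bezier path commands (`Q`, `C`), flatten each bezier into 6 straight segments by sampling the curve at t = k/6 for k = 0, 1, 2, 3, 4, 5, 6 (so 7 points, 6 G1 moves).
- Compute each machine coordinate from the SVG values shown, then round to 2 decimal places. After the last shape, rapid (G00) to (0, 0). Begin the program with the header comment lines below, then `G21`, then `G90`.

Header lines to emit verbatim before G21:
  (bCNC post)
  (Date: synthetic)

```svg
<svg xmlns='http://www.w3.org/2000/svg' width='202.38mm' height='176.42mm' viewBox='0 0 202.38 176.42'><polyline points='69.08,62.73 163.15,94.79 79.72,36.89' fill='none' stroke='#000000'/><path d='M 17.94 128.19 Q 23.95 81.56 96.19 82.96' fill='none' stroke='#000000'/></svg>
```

viewBox `0 0 202.38 176.42` with mm width/height → 1 unit = 1 mm. Flip: y_m = 176.42 − y_svg.

**Shape 1** — `<polyline>` open polyline, stroke `#000000` → engrave (S211, F4304). Machine vertices: (69.08,113.69) → (163.15,81.63) → (79.72,139.53). Open path.

**Shape 2** — `<path>` quadratic bezier, stroke `#000000` → engrave (S211, F4304). Control points (SVG): P0=(17.94,128.19), P1=(23.95,81.56), P2=(96.19,82.96); sampled at t=k/6. Machine vertices: (17.94,48.23) → (21.78,62.44) → (29.31,73.98) → (40.51,82.85) → (55.39,89.06) → (73.95,92.59) → (96.19,93.46). Open path.

(bCNC post)
(Date: synthetic)
G21
G90
G00 X69.08 Y113.69
M3 S211
G1 X163.15 Y81.63 F4304
G1 X79.72 Y139.53
M5
G00 X17.94 Y48.23
M3 S211
G1 X21.78 Y62.44 F4304
G1 X29.31 Y73.98
G1 X40.51 Y82.85
G1 X55.39 Y89.06
G1 X73.95 Y92.59
G1 X96.19 Y93.46
M5
G00 X0.00 Y0.00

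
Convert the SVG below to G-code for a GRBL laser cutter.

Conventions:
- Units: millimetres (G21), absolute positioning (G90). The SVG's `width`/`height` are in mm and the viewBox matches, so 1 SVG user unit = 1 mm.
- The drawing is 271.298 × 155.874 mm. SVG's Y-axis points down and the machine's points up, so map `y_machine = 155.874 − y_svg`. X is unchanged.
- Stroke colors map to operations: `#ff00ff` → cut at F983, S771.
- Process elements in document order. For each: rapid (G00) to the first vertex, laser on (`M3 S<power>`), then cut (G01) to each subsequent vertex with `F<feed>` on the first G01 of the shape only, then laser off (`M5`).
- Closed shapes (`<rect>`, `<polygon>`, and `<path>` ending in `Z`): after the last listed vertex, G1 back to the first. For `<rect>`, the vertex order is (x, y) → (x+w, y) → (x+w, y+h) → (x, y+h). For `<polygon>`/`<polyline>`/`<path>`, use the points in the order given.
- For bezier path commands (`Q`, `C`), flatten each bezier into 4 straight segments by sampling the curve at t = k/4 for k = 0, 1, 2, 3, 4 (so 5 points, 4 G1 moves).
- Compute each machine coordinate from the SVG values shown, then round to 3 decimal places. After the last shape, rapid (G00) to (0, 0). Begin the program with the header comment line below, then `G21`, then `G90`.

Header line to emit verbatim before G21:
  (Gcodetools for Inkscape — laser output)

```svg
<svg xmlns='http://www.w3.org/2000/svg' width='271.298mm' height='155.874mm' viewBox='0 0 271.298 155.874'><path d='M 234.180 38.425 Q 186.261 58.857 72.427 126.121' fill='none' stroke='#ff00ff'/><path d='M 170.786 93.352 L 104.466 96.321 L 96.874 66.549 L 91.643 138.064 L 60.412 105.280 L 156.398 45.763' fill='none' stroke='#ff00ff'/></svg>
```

(Gcodetools for Inkscape — laser output)
G21
G90
G00 X234.180 Y117.449
M3 S771
G01 X206.101 Y104.306 F983
G01 X169.782 Y85.309
G01 X125.224 Y60.458
G01 X72.427 Y29.753
M5
G00 X170.786 Y62.522
M3 S771
G01 X104.466 Y59.553 F983
G01 X96.874 Y89.325
G01 X91.643 Y17.810
G01 X60.412 Y50.594
G01 X156.398 Y110.111
M5
G00 X0.000 Y0.000

Since the viewBox matches the mm dimensions, user units are millimetres directly. The only transform is the Y-flip y_m = 155.874 − y_svg.

Shape 1 is a quadratic bezier drawn with `<path>`. Its stroke #ff00ff means cut at S771, F983. After flipping Y the toolpath is (234.180,117.449) → (206.101,104.306) → (169.782,85.309) → (125.224,60.458) → (72.427,29.753).

Shape 2 is a open polyline drawn with `<path>`. Its stroke #ff00ff means cut at S771, F983. After flipping Y the toolpath is (170.786,62.522) → (104.466,59.553) → (96.874,89.325) → (91.643,17.810) → (60.412,50.594) → (156.398,110.111).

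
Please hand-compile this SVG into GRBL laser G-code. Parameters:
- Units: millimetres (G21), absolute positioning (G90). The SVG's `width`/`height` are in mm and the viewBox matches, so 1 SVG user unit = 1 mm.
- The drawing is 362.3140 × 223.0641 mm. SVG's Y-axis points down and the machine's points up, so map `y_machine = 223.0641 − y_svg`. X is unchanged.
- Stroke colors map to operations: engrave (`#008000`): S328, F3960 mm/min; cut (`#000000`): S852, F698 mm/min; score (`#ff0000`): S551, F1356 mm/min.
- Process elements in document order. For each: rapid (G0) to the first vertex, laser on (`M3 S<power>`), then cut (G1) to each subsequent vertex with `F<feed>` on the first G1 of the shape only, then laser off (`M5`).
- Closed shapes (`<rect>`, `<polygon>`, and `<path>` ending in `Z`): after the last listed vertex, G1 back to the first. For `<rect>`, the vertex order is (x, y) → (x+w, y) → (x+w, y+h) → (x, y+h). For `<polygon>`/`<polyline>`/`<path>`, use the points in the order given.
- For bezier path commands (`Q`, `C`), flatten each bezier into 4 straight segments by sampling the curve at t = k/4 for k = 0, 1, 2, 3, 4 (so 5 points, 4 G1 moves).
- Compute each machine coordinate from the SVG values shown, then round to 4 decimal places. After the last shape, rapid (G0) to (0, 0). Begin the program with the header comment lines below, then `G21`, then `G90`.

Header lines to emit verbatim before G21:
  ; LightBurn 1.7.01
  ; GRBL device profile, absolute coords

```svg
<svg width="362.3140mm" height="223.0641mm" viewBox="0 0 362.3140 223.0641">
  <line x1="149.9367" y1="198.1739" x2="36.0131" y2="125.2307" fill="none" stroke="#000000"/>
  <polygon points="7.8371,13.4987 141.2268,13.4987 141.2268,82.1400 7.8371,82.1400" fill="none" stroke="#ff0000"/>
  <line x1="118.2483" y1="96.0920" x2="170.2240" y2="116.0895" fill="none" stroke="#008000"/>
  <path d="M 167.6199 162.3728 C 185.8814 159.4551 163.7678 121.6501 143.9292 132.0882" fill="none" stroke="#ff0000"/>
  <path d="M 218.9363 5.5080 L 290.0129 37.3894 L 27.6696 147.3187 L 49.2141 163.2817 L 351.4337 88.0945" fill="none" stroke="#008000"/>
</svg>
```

1 u = 1 mm; y_m = 223.0641 − y.

[1] `<line>` line segment, #000000→cut S852 F698: (149.9367,24.8902) → (36.0131,97.8334)

[2] `<polygon>` rectangle, #ff0000→score S551 F1356: (7.8371,209.5654) → (141.2268,209.5654) → (141.2268,140.9241) → (7.8371,140.9241) → (7.8371,209.5654) (closed)

[3] `<line>` line segment, #008000→engrave S328 F3960: (118.2483,126.9721) → (170.2240,106.9746)

[4] `<path>` cubic bezier, #ff0000→score S551 F1356: (167.6199,60.6913) → (174.4121,68.1220) → (170.0621,80.8420) → (158.5683,91.0578) → (143.9292,90.9759)

[5] `<path>` open polyline, #008000→engrave S328 F3960: (218.9363,217.5561) → (290.0129,185.6747) → (27.6696,75.7454) → (49.2141,59.7824) → (351.4337,134.9696)

; LightBurn 1.7.01
; GRBL device profile, absolute coords
G21
G90
G0 X149.9367 Y24.8902
M3 S852
G1 X36.0131 Y97.8334 F698
M5
G0 X7.8371 Y209.5654
M3 S551
G1 X141.2268 Y209.5654 F1356
G1 X141.2268 Y140.9241
G1 X7.8371 Y140.9241
G1 X7.8371 Y209.5654
M5
G0 X118.2483 Y126.9721
M3 S328
G1 X170.2240 Y106.9746 F3960
M5
G0 X167.6199 Y60.6913
M3 S551
G1 X174.4121 Y68.1220 F1356
G1 X170.0621 Y80.8420
G1 X158.5683 Y91.0578
G1 X143.9292 Y90.9759
M5
G0 X218.9363 Y217.5561
M3 S328
G1 X290.0129 Y185.6747 F3960
G1 X27.6696 Y75.7454
G1 X49.2141 Y59.7824
G1 X351.4337 Y134.9696
M5
G0 X0.0000 Y0.0000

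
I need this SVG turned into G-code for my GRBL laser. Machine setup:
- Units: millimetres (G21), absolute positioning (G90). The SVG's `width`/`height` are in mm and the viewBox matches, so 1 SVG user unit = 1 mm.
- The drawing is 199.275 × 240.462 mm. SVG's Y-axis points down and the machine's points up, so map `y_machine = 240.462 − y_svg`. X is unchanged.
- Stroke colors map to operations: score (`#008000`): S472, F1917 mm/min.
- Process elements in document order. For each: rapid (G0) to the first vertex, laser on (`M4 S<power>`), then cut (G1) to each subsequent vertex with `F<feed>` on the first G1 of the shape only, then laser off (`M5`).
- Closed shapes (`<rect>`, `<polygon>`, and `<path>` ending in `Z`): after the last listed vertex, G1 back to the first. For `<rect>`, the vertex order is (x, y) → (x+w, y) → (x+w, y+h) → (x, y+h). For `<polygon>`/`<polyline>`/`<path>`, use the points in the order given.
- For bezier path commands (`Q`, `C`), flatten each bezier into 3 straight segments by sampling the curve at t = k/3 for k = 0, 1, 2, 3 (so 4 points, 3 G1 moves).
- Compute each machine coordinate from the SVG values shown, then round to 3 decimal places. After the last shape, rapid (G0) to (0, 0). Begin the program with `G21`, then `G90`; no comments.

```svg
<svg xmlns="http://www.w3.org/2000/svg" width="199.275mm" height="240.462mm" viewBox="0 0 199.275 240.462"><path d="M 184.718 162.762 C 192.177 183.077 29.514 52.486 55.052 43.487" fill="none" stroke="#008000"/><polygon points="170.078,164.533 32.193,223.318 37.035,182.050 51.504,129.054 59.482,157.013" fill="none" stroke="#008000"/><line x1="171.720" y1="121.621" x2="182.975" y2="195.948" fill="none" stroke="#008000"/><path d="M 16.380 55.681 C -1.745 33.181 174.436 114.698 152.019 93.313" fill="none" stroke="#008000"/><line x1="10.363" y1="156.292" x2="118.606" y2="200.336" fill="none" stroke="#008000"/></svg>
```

Since the viewBox matches the mm dimensions, user units are millimetres directly. The only transform is the Y-flip y_m = 240.462 − y_svg.

Shape 1 is a cubic bezier drawn with `<path>`. Its stroke #008000 means score at S472, F1917. After flipping Y the toolpath is (184.718,77.700) → (148.741,97.594) → (78.976,157.538) → (55.052,196.975).

Shape 2 is a closed polygon drawn with `<polygon>`. Its stroke #008000 means score at S472, F1917. After flipping Y the toolpath is (170.078,75.929) → (32.193,17.144) → (37.035,58.412) → (51.504,111.408) → (59.482,83.449) → (170.078,75.929), returning to the start.

Shape 3 is a line segment drawn with `<line>`. Its stroke #008000 means score at S472, F1917. After flipping Y the toolpath is (171.720,118.841) → (182.975,44.514).

Shape 4 is a cubic bezier drawn with `<path>`. Its stroke #008000 means score at S472, F1917. After flipping Y the toolpath is (16.380,184.781) → (48.472,180.272) → (122.789,152.401) → (152.019,147.149).

Shape 5 is a line segment drawn with `<line>`. Its stroke #008000 means score at S472, F1917. After flipping Y the toolpath is (10.363,84.170) → (118.606,40.126).

G21
G90
G0 X184.718 Y77.700
M4 S472
G1 X148.741 Y97.594 F1917
G1 X78.976 Y157.538
G1 X55.052 Y196.975
M5
G0 X170.078 Y75.929
M4 S472
G1 X32.193 Y17.144 F1917
G1 X37.035 Y58.412
G1 X51.504 Y111.408
G1 X59.482 Y83.449
G1 X170.078 Y75.929
M5
G0 X171.720 Y118.841
M4 S472
G1 X182.975 Y44.514 F1917
M5
G0 X16.380 Y184.781
M4 S472
G1 X48.472 Y180.272 F1917
G1 X122.789 Y152.401
G1 X152.019 Y147.149
M5
G0 X10.363 Y84.170
M4 S472
G1 X118.606 Y40.126 F1917
M5
G0 X0.000 Y0.000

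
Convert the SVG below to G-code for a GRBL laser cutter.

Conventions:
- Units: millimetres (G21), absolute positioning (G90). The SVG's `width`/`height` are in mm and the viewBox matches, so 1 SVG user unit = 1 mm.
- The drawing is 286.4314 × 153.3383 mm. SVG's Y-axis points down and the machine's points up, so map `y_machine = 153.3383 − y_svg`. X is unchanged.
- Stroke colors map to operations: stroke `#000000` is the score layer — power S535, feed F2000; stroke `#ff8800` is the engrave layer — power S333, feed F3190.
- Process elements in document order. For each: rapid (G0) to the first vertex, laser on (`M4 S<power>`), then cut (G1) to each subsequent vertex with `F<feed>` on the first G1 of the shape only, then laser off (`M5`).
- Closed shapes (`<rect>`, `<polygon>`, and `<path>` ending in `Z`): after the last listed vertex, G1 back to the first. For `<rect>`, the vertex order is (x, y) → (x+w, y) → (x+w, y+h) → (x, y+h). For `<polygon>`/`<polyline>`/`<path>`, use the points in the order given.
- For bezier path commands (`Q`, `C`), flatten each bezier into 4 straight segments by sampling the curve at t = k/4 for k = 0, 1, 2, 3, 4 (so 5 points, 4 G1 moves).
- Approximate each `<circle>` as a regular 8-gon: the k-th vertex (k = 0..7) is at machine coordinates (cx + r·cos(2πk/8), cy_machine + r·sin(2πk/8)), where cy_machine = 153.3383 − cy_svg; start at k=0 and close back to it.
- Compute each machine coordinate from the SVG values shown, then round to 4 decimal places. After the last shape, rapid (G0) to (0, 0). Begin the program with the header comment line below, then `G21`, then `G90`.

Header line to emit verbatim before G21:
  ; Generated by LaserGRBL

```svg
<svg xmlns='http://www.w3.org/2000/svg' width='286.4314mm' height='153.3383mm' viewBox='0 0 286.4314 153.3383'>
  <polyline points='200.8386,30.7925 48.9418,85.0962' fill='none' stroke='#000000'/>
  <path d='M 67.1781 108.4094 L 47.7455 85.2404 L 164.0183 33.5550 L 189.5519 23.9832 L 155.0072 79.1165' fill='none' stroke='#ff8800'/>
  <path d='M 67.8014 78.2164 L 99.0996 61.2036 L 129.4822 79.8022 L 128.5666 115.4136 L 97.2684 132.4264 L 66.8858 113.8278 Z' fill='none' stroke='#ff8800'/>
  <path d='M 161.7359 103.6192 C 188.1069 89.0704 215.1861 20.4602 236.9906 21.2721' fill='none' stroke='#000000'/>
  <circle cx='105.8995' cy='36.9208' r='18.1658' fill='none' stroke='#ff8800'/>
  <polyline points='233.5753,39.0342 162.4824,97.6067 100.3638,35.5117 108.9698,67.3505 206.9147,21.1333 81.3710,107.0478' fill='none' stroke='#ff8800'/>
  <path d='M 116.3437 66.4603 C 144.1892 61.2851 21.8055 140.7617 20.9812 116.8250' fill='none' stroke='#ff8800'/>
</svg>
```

; Generated by LaserGRBL
G21
G90
G0 X200.8386 Y122.5458
M4 S535
G1 X48.9418 Y68.2421 F2000
M5
G0 X67.1781 Y44.9289
M4 S333
G1 X47.7455 Y68.0979 F3190
G1 X164.0183 Y119.7833
G1 X189.5519 Y129.3551
G1 X155.0072 Y74.2218
M5
G0 X67.8014 Y75.1219
M4 S333
G1 X99.0996 Y92.1347 F3190
G1 X129.4822 Y73.5361
G1 X128.5666 Y37.9247
G1 X97.2684 Y20.9119
G1 X66.8858 Y39.5105
G1 X67.8014 Y75.1219
M5
G0 X161.7359 Y49.7191
M4 S535
G1 X181.5535 Y68.8378 F2000
G1 X201.0757 Y96.6529
G1 X219.7417 Y121.5879
G1 X236.9906 Y132.0662
M5
G0 X124.0653 Y116.4175
M4 S333
G1 X118.7447 Y129.2627 F3190
G1 X105.8995 Y134.5833
G1 X93.0543 Y129.2627
G1 X87.7337 Y116.4175
G1 X93.0543 Y103.5723
G1 X105.8995 Y98.2517
G1 X118.7447 Y103.5723
G1 X124.0653 Y116.4175
M5
G0 X233.5753 Y114.3041
M4 S333
G1 X162.4824 Y55.7316 F3190
G1 X100.3638 Y117.8266
G1 X108.9698 Y85.9878
G1 X206.9147 Y132.2050
G1 X81.3710 Y46.2905
M5
G0 X116.3437 Y86.8780
M4 S333
G1 X113.3065 Y77.8257 F3190
G1 X79.4136 Y54.6601
G1 X40.1451 Y35.0123
G1 X20.9812 Y36.5133
M5
G0 X0.0000 Y0.0000

viewBox `0 0 286.4314 153.3383` with mm width/height → 1 unit = 1 mm. Flip: y_m = 153.3383 − y_svg.

**Shape 1** — `<polyline>` line segment, stroke `#000000` → score (S535, F2000). Machine vertices: (200.8386,122.5458) → (48.9418,68.2421). Open path.

**Shape 2** — `<path>` open polyline, stroke `#ff8800` → engrave (S333, F3190). Machine vertices: (67.1781,44.9289) → (47.7455,68.0979) → (164.0183,119.7833) → (189.5519,129.3551) → (155.0072,74.2218). Open path.

**Shape 3** — `<path>` regular polygon, stroke `#ff8800` → engrave (S333, F3190). Machine vertices: (67.8014,75.1219) → (99.0996,92.1347) → (129.4822,73.5361) → (128.5666,37.9247) → (97.2684,20.9119) → (66.8858,39.5105) → (67.8014,75.1219). Closed: final G1 returns to the first vertex.

**Shape 4** — `<path>` cubic bezier, stroke `#000000` → score (S535, F2000). Control points (SVG): P0=(161.7359,103.6192), P1=(188.1069,89.0704), P2=(215.1861,20.4602), P3=(236.9906,21.2721); sampled at t=k/4. Machine vertices: (161.7359,49.7191) → (181.5535,68.8378) → (201.0757,96.6529) → (219.7417,121.5879) → (236.9906,132.0662). Open path.

**Shape 5** — `<circle>` circle, stroke `#ff8800` → engrave (S333, F3190). Machine vertices: (124.0653,116.4175) → (118.7447,129.2627) → (105.8995,134.5833) → (93.0543,129.2627) → (87.7337,116.4175) → (93.0543,103.5723) → (105.8995,98.2517) → (118.7447,103.5723) → (124.0653,116.4175). Closed: final G1 returns to the first vertex.

**Shape 6** — `<polyline>` open polyline, stroke `#ff8800` → engrave (S333, F3190). Machine vertices: (233.5753,114.3041) → (162.4824,55.7316) → (100.3638,117.8266) → (108.9698,85.9878) → (206.9147,132.2050) → (81.3710,46.2905). Open path.

**Shape 7** — `<path>` cubic bezier, stroke `#ff8800` → engrave (S333, F3190). Control points (SVG): P0=(116.3437,66.4603), P1=(144.1892,61.2851), P2=(21.8055,140.7617), P3=(20.9812,116.8250); sampled at t=k/4. Machine vertices: (116.3437,86.8780) → (113.3065,77.8257) → (79.4136,54.6601) → (40.1451,35.0123) → (20.9812,36.5133). Open path.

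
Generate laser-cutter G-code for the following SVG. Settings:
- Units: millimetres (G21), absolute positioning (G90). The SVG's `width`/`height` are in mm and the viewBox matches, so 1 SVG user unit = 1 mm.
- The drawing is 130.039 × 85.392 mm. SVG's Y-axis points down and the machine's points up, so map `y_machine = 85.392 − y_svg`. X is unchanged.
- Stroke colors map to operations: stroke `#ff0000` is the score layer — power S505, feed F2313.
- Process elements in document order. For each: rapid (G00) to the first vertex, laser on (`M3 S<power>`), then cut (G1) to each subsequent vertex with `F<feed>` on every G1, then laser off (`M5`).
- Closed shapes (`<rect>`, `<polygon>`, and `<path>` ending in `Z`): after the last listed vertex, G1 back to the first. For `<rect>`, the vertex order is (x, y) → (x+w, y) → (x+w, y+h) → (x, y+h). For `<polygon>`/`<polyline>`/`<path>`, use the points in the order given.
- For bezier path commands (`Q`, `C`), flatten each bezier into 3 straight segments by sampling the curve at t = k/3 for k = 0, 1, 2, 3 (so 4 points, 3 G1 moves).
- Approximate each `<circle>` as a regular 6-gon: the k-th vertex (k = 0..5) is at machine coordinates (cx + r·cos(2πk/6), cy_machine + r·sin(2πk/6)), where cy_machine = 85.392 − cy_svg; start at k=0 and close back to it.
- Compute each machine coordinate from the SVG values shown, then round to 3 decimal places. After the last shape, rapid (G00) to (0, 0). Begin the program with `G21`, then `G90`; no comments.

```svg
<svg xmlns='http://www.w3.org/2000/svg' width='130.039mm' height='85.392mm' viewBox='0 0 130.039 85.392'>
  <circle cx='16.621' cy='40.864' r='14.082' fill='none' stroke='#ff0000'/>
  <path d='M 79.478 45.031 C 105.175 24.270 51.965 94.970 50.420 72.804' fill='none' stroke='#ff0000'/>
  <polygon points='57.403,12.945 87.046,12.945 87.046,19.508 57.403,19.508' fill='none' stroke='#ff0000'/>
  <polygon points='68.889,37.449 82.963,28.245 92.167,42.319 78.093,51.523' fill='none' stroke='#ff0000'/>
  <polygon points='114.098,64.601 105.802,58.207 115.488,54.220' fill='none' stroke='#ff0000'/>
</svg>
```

G21
G90
G00 X30.703 Y44.528
M3 S505
G1 X23.662 Y56.723 F2313
G1 X9.580 Y56.723 F2313
G1 X2.539 Y44.528 F2313
G1 X9.580 Y32.333 F2313
G1 X23.662 Y32.333 F2313
G1 X30.703 Y44.528 F2313
M5
G00 X79.478 Y40.361
M3 S505
G1 X83.709 Y37.462 F2313
G1 X64.351 Y14.550 F2313
G1 X50.420 Y12.588 F2313
M5
G00 X57.403 Y72.447
M3 S505
G1 X87.046 Y72.447 F2313
G1 X87.046 Y65.884 F2313
G1 X57.403 Y65.884 F2313
G1 X57.403 Y72.447 F2313
M5
G00 X68.889 Y47.943
M3 S505
G1 X82.963 Y57.147 F2313
G1 X92.167 Y43.073 F2313
G1 X78.093 Y33.869 F2313
G1 X68.889 Y47.943 F2313
M5
G00 X114.098 Y20.791
M3 S505
G1 X105.802 Y27.185 F2313
G1 X115.488 Y31.172 F2313
G1 X114.098 Y20.791 F2313
M5
G00 X0.000 Y0.000

viewBox `0 0 130.039 85.392` with mm width/height → 1 unit = 1 mm. Flip: y_m = 85.392 − y_svg.

**Shape 1** — `<circle>` circle, stroke `#ff0000` → score (S505, F2313). Machine vertices: (30.703,44.528) → (23.662,56.723) → (9.580,56.723) → (2.539,44.528) → (9.580,32.333) → (23.662,32.333) → (30.703,44.528). Closed: final G1 returns to the first vertex.

**Shape 2** — `<path>` cubic bezier, stroke `#ff0000` → score (S505, F2313). Control points (SVG): P0=(79.478,45.031), P1=(105.175,24.270), P2=(51.965,94.970), P3=(50.420,72.804); sampled at t=k/3. Machine vertices: (79.478,40.361) → (83.709,37.462) → (64.351,14.550) → (50.420,12.588). Open path.

**Shape 3** — `<polygon>` rectangle, stroke `#ff0000` → score (S505, F2313). Machine vertices: (57.403,72.447) → (87.046,72.447) → (87.046,65.884) → (57.403,65.884) → (57.403,72.447). Closed: final G1 returns to the first vertex.

**Shape 4** — `<polygon>` regular polygon, stroke `#ff0000` → score (S505, F2313). Machine vertices: (68.889,47.943) → (82.963,57.147) → (92.167,43.073) → (78.093,33.869) → (68.889,47.943). Closed: final G1 returns to the first vertex.

**Shape 5** — `<polygon>` regular polygon, stroke `#ff0000` → score (S505, F2313). Machine vertices: (114.098,20.791) → (105.802,27.185) → (115.488,31.172) → (114.098,20.791). Closed: final G1 returns to the first vertex.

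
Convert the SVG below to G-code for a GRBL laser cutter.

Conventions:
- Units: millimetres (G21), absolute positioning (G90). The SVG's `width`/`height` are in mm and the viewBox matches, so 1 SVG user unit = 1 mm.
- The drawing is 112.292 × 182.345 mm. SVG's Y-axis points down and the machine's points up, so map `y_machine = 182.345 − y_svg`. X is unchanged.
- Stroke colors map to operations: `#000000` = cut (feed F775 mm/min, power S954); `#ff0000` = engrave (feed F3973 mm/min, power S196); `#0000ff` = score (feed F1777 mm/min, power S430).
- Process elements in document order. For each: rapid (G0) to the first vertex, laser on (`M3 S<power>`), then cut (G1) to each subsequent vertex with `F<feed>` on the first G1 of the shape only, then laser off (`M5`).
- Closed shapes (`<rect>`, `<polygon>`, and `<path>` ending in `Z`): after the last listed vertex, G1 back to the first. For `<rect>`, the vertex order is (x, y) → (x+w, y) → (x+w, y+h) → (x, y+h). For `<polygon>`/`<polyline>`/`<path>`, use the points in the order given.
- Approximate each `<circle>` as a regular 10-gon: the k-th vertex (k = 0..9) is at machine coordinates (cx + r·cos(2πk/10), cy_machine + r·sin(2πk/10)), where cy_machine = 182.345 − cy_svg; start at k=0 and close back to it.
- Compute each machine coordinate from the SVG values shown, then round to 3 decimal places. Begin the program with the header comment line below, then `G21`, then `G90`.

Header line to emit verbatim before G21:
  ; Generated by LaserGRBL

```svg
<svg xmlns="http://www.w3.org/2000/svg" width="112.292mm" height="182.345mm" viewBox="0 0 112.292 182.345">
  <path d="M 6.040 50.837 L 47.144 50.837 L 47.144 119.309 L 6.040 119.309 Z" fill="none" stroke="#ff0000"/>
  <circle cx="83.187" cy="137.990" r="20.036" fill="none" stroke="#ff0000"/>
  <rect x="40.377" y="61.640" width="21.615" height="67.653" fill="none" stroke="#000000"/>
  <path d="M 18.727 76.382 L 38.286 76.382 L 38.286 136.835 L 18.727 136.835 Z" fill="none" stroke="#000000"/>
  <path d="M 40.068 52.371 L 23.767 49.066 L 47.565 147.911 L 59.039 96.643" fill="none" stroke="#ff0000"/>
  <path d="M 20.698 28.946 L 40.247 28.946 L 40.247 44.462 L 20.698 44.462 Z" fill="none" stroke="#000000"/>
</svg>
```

1 u = 1 mm; y_m = 182.345 − y.

[1] `<path>` rectangle, #ff0000→engrave S196 F3973: (6.040,131.508) → (47.144,131.508) → (47.144,63.036) → (6.040,63.036) → (6.040,131.508) (closed)

[2] `<circle>` circle, #ff0000→engrave S196 F3973: (103.223,44.355) → (99.396,56.132) → (89.378,63.410) → (76.996,63.410) → (66.978,56.132) → (63.151,44.355) → (66.978,32.578) → (76.996,25.300) → (89.378,25.300) → (99.396,32.578) → (103.223,44.355) (closed)

[3] `<rect>` rectangle, #000000→cut S954 F775: (40.377,120.705) → (61.992,120.705) → (61.992,53.052) → (40.377,53.052) → (40.377,120.705) (closed)

[4] `<path>` rectangle, #000000→cut S954 F775: (18.727,105.963) → (38.286,105.963) → (38.286,45.510) → (18.727,45.510) → (18.727,105.963) (closed)

[5] `<path>` open polyline, #ff0000→engrave S196 F3973: (40.068,129.974) → (23.767,133.279) → (47.565,34.434) → (59.039,85.702)

[6] `<path>` rectangle, #000000→cut S954 F775: (20.698,153.399) → (40.247,153.399) → (40.247,137.883) → (20.698,137.883) → (20.698,153.399) (closed)

; Generated by LaserGRBL
G21
G90
G0 X6.040 Y131.508
M3 S196
G1 X47.144 Y131.508 F3973
G1 X47.144 Y63.036
G1 X6.040 Y63.036
G1 X6.040 Y131.508
M5
G0 X103.223 Y44.355
M3 S196
G1 X99.396 Y56.132 F3973
G1 X89.378 Y63.410
G1 X76.996 Y63.410
G1 X66.978 Y56.132
G1 X63.151 Y44.355
G1 X66.978 Y32.578
G1 X76.996 Y25.300
G1 X89.378 Y25.300
G1 X99.396 Y32.578
G1 X103.223 Y44.355
M5
G0 X40.377 Y120.705
M3 S954
G1 X61.992 Y120.705 F775
G1 X61.992 Y53.052
G1 X40.377 Y53.052
G1 X40.377 Y120.705
M5
G0 X18.727 Y105.963
M3 S954
G1 X38.286 Y105.963 F775
G1 X38.286 Y45.510
G1 X18.727 Y45.510
G1 X18.727 Y105.963
M5
G0 X40.068 Y129.974
M3 S196
G1 X23.767 Y133.279 F3973
G1 X47.565 Y34.434
G1 X59.039 Y85.702
M5
G0 X20.698 Y153.399
M3 S954
G1 X40.247 Y153.399 F775
G1 X40.247 Y137.883
G1 X20.698 Y137.883
G1 X20.698 Y153.399
M5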